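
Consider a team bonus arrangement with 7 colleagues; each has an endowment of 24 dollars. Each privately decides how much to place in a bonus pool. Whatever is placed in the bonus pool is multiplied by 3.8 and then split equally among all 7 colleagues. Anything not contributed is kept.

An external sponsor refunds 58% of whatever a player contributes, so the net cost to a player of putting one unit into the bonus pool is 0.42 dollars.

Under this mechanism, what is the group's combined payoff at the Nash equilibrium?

With the mechanism, a contributed unit returns (3.8/7) / 0.42 = 1.2925 per unit of net cost to the contributor — now above 1 — so contributing fully is weakly dominant for every player.
At the Nash equilibrium everyone contributes 24. Group total payoff = 7 × (24 × 0.58 + 3.8 × 24) = 735.84.

735.84 dollars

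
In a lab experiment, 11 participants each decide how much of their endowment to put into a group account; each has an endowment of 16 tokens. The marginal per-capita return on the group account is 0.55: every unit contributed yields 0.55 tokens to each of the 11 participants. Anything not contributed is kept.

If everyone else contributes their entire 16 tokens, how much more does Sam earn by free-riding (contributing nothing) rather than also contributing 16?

Switching from a contribution of 16 to 0 lets Sam keep an extra 16 tokens, but lowers the group account by 16, which costs Sam their own share of that drop: 0.55 × 16 = 8.80.
Net gain = 16 − 8.80 = 7.20. The private return per contributed unit (0.55) is below 1, so free-riding is indeed the best response regardless of what the others do.

7.20 tokens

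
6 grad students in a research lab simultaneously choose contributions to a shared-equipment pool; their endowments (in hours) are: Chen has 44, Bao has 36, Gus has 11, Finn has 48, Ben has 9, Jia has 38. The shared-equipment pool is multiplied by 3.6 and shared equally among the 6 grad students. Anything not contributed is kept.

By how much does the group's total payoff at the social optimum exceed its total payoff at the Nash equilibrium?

The private return per contributed unit is 3.6/6 = 0.6000 < 1 for every player regardless of endowment, so the Nash equilibrium is zero contribution and the group total is Σ E_j = 44 + 36 + 11 + 48 + 9 + 38 = 186.
Each contributed unit returns 3.600 to the group, so the social optimum is full contribution by everyone: group total = 3.600 × 186 = 669.60.
Efficiency loss = (3.600 − 1) × 186 = 483.60.

483.60 hours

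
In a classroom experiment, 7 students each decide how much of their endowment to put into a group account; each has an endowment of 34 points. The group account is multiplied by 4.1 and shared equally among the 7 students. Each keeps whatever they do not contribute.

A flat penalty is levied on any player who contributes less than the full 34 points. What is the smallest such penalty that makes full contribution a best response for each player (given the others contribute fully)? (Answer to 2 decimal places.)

Given the others contribute fully, the best deviation is to contribute 0 (any partial contribution still incurs the fine and gives up units whose private return 0.5857 is below 1).
Deviating from 34 to 0 saves 34 points but forfeits the deviator's share of the drop in the group account: 4.1/7 × 34 = 19.91.
So the deviation gain is 34 − 19.91 = 14.09, and the fine must be at least 14.09 points to wipe it out.

14.09 points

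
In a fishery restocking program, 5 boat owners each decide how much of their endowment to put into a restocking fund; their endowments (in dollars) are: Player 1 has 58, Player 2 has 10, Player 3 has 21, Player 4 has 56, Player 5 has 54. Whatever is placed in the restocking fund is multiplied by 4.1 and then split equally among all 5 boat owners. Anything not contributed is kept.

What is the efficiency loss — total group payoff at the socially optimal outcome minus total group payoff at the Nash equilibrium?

616.90 dollars

The private return per contributed unit is 4.1/5 = 0.8200 < 1 for every player regardless of endowment, so the Nash equilibrium is zero contribution and the group total is Σ E_j = 58 + 10 + 21 + 56 + 54 = 199.
Each contributed unit returns 4.100 to the group, so the social optimum is full contribution by everyone: group total = 4.100 × 199 = 815.90.
Efficiency loss = (4.100 − 1) × 199 = 616.90.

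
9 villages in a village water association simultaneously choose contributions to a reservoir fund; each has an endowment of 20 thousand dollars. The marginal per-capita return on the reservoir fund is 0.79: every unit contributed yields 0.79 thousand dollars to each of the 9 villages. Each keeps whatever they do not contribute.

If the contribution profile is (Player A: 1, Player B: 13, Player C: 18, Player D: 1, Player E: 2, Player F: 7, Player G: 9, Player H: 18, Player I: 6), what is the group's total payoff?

638.25 thousand dollars

Total contributed: 1 + 13 + 18 + 1 + 2 + 7 + 9 + 18 + 6 = 75; total kept: 9 × 20 − 75 = 105.
The reservoir fund pays out 0.79 × 9 × 75 = 533.25 in aggregate.
Group total = 105 + 533.25 = 638.25.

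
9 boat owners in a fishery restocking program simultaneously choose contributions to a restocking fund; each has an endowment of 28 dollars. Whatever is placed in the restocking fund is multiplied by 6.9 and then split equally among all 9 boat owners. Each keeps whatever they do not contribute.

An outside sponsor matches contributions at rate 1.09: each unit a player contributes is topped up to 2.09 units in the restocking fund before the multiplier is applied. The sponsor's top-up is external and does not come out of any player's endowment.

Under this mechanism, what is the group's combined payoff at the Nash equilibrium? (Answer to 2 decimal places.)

3634.09 dollars

With the mechanism, a contributed unit returns 6.9 × 2.09 / 9 = 1.6023 per unit of net cost to the contributor — now above 1 — so contributing fully is weakly dominant for every player.
At the Nash equilibrium everyone contributes 28. Group total payoff = 6.9 × 2.09 × 252 = 3634.09.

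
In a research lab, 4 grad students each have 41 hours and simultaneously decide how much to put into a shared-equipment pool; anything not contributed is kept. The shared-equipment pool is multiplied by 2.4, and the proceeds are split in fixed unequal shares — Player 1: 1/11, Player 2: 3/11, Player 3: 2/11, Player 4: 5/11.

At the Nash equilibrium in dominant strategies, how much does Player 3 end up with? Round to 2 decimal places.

58.89 hours

Player j's private return per contributed unit is 2.4 × (j's share). Contributing is weakly dominant for j when that share is at least 1/2.4 = 0.4167, and contributing 0 is dominant otherwise.
The only share above 0.4167 is Player 4's 5/11, contributing 41; the remaining 3 contribute 0. Total contributed: 41.
Player 3 keeps 41 and receives 2.4 × 41 × 2/11 = 17.89 from the shared-equipment pool, for a payoff of 58.89.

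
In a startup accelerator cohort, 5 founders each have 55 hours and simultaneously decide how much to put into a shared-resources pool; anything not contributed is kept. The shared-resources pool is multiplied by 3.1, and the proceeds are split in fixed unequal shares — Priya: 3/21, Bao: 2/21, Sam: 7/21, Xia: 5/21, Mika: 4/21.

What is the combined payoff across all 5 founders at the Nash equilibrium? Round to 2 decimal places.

Player j's private return per contributed unit is 3.1 × (j's share). Contributing is weakly dominant for j when that share is at least 1/3.1 = 0.3226, and contributing 0 is dominant otherwise.
Only Sam (7/21) clears that bar, contributing 55; the remaining 4 contribute 0. Total contributed: 55.
The shared-resources pool pays out 3.1 × 55 = 170.50 in total (split across the unequal shares, but the aggregate is all that matters for the group sum).
The 4 free-riders keep 55 each, adding 220. Group total = 220 + 170.50 = 390.50.

390.50 hours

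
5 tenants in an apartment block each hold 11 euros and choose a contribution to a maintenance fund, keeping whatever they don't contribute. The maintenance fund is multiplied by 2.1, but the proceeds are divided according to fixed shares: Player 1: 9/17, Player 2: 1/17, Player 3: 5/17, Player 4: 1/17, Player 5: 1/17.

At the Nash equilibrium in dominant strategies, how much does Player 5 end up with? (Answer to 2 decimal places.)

12.36 euros

A player with share s gets back 2.1·s per unit contributed, so full contribution is dominant for anyone with s > 1/2.1 = 0.4762 and zero contribution is dominant for anyone below.
The only share above 0.4762 is Player 1's 9/17, contributing 11; the remaining 4 contribute 0. Total contributed: 11.
Player 5 keeps 11 and receives 2.1 × 11 × 1/17 = 1.36 from the maintenance fund, for a payoff of 12.36.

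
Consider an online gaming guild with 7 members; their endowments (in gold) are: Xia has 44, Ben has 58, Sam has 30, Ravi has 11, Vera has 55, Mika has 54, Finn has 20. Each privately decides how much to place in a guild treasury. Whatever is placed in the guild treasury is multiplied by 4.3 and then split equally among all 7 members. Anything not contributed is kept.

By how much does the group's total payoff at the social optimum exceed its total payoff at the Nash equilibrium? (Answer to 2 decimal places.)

897.60 gold

The private return per contributed unit is 4.3/7 = 0.6143 < 1 for every player regardless of endowment, so the Nash equilibrium is zero contribution and the group total is Σ E_j = 44 + 58 + 30 + 11 + 55 + 54 + 20 = 272.
Each contributed unit returns 4.300 to the group, so the social optimum is full contribution by everyone: group total = 4.300 × 272 = 1169.60.
Efficiency loss = (4.300 − 1) × 272 = 897.60.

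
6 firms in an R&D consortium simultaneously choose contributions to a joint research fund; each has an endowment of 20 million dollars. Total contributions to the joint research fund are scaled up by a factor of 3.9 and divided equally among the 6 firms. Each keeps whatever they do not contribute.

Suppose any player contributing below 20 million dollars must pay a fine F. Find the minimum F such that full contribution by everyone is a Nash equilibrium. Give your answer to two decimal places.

Given the others contribute fully, the best deviation is to contribute 0 (any partial contribution still incurs the fine and gives up units whose private return 0.6500 is below 1).
Deviating from 20 to 0 saves 20 million dollars but forfeits the deviator's share of the drop in the joint research fund: 3.9/6 × 20 = 13.00.
So the deviation gain is 20 − 13.00 = 7.00, and the fine must be at least 7.00 million dollars to wipe it out.

7.00 million dollars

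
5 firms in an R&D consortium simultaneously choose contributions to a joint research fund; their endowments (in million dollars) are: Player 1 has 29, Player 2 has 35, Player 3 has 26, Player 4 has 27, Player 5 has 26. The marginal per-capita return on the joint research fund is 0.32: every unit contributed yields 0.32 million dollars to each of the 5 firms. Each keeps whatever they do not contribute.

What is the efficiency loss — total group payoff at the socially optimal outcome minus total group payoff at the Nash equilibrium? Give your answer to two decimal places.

The private return per contributed unit is 0.32 < 1 for everyone, so the Nash equilibrium is zero contribution and the group total is Σ E_j = 29 + 35 + 26 + 27 + 26 = 143.
Each contributed unit returns 1.600 to the group, so the social optimum is full contribution by everyone: group total = 1.600 × 143 = 228.80.
Efficiency loss = (1.600 − 1) × 143 = 85.80.

85.80 million dollars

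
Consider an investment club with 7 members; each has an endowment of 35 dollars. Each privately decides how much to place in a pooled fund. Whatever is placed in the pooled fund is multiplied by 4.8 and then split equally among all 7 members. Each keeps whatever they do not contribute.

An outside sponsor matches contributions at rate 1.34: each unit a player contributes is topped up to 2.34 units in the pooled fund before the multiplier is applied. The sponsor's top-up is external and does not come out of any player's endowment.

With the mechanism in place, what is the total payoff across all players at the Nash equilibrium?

The effective private return per unit is now 4.8 × 2.34 / 7 = 1.6046 > 1, so every player's dominant strategy flips to full contribution.
At the Nash equilibrium everyone contributes 35. Group total payoff = 4.8 × 2.34 × 245 = 2751.84.

2751.84 dollars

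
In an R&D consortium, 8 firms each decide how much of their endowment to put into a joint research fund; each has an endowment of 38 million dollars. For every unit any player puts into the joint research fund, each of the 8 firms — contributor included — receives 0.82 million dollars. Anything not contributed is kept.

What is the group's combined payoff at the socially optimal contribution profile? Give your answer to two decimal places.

1994.24 million dollars

Each contributed unit returns 6.560 to the group as a whole (0.82 to each of 8 players), which exceeds 1, so the social optimum is full contribution: group total = 6.560 × 304 = 1994.24.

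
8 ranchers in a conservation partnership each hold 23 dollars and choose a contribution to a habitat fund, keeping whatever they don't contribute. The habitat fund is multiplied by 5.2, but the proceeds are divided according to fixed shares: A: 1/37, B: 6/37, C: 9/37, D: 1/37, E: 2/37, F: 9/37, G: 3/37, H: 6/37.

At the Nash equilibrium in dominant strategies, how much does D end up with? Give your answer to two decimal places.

A player with share s gets back 5.2·s per unit contributed, so full contribution is dominant for anyone with s > 1/5.2 = 0.1923 and zero contribution is dominant for anyone below.
C and F clear that bar, contributing 23 each; the remaining 6 contribute 0. Total contributed: 46.
D keeps 23 and receives 5.2 × 46 × 1/37 = 6.46 from the habitat fund, for a payoff of 29.46.

29.46 dollars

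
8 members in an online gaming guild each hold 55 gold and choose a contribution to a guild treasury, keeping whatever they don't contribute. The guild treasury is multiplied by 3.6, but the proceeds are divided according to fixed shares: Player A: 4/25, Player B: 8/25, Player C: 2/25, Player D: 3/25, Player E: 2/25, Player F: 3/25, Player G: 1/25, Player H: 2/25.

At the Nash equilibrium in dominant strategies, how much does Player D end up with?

78.76 gold

Player j's private return per contributed unit is 3.6 × (j's share). Contributing is weakly dominant for j when that share is at least 1/3.6 = 0.2778, and contributing 0 is dominant otherwise.
Only Player B (8/25) clears that bar, contributing 55; the remaining 7 contribute 0. Total contributed: 55.
Player D keeps 55 and receives 3.6 × 55 × 3/25 = 23.76 from the guild treasury, for a payoff of 78.76.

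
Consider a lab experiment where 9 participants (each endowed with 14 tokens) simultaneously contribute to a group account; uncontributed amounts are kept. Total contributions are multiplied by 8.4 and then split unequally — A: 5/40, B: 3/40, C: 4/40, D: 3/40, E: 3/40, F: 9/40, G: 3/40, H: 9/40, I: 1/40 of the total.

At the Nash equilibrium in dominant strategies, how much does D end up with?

Player j's private return per contributed unit is 8.4 × (j's share). Contributing is weakly dominant for j when that share is at least 1/8.4 = 0.1190, and contributing 0 is dominant otherwise.
The shares above 0.1190 belong to A, F and H, contributing 14 each; the remaining 6 contribute 0. Total contributed: 42.
D keeps 14 and receives 8.4 × 42 × 3/40 = 26.46 from the group account, for a payoff of 40.46.

40.46 tokens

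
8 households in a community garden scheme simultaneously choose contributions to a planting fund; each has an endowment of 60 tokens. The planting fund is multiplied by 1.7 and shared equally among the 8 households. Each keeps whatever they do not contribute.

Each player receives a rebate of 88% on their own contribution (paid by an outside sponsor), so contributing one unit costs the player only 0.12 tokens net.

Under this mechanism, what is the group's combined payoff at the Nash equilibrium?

1238.40 tokens

With the mechanism, a contributed unit returns (1.7/8) / 0.12 = 1.7708 per unit of net cost to the contributor — now above 1 — so contributing fully is weakly dominant for every player.
So the Nash equilibrium is full contribution by all 8; the group earns 8 × (60 × 0.88 + 1.7 × 60) = 1238.40.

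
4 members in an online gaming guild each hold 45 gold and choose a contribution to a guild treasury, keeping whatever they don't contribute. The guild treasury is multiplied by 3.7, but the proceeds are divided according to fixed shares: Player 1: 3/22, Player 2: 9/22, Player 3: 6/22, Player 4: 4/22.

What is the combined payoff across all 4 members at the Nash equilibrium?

423.00 gold

Player j's private return per contributed unit is 3.7 × (j's share). Contributing is weakly dominant for j when that share is at least 1/3.7 = 0.2703, and contributing 0 is dominant otherwise.
Player 2 and Player 3 clear that bar, contributing 45 each; the remaining 2 contribute 0. Total contributed: 90.
The guild treasury pays out 3.7 × 90 = 333.00 in total (split across the unequal shares, but the aggregate is all that matters for the group sum).
The 2 free-riders keep 45 each, adding 90. Group total = 90 + 333.00 = 423.00.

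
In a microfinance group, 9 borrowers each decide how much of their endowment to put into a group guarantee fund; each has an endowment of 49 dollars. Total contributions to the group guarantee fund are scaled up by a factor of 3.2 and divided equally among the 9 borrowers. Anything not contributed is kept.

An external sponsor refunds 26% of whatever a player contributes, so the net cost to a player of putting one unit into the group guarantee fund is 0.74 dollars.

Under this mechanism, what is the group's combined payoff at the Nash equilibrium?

The effective private return is (3.2/9) / 0.74 = 0.4805, which is still under 1, so the mechanism doesn't change anyone's dominant strategy: zero contribution.
At the Nash equilibrium no one contributes; group total payoff = 9 × 49 = 441.

441.00 dollars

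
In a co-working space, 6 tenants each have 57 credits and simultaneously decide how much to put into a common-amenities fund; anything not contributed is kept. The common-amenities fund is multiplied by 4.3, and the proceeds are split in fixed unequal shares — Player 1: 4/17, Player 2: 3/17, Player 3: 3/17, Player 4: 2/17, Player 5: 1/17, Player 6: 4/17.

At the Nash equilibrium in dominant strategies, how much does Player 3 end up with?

For player j, contributing a unit is worthwhile iff 4.3 × (j's share) ≥ 1, i.e. iff j's share is at least 0.2326.
The shares above 0.2326 belong to Player 1 and Player 6, contributing 57 each; the remaining 4 contribute 0. Total contributed: 114.
Player 3 keeps 57 and receives 4.3 × 114 × 3/17 = 86.51 from the common-amenities fund, for a payoff of 143.51.

143.51 credits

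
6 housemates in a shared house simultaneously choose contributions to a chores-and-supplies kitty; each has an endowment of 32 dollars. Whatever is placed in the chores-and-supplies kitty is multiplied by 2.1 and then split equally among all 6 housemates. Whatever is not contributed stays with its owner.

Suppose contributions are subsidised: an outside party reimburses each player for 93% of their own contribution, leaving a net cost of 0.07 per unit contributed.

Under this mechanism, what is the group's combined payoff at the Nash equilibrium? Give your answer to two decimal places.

With the mechanism, a contributed unit returns (2.1/6) / 0.07 = 5.0000 per unit of net cost to the contributor — now above 1 — so contributing fully is weakly dominant for every player.
So the Nash equilibrium is full contribution by all 6; the group earns 6 × (32 × 0.93 + 2.1 × 32) = 581.76.

581.76 dollars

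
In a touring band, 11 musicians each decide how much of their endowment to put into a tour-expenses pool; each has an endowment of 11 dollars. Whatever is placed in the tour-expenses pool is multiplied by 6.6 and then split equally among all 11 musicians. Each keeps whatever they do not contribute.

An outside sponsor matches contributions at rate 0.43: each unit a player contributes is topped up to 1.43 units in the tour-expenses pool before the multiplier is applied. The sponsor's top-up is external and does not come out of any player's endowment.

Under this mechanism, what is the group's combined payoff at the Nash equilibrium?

With the mechanism, a contributed unit returns 6.6 × 1.43 / 11 = 0.8580 per unit of net cost — still below 1 — so contributing 0 remains dominant for every player.
Everyone keeps their endowment and the group total is 11 × 11 = 121.

121.00 dollars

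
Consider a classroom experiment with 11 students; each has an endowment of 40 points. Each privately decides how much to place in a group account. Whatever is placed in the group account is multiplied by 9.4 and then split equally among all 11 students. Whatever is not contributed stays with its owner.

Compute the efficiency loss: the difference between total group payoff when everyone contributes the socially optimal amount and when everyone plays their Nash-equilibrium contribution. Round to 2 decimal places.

Each contributed unit returns 9.4/11 = 0.8545 to its contributor — below 1 — so contributing 0 is dominant for every player. At the Nash equilibrium everyone keeps their 40, and the group total is 11 × 40 = 440.
Each contributed unit returns 9.400 to the group as a whole (0.8545 to each of 11 players), which exceeds 1, so the social optimum is full contribution: group total = 9.400 × 440 = 4136.00.
Efficiency loss = 4136.00 − 440 = 3696.00.

3696.00 points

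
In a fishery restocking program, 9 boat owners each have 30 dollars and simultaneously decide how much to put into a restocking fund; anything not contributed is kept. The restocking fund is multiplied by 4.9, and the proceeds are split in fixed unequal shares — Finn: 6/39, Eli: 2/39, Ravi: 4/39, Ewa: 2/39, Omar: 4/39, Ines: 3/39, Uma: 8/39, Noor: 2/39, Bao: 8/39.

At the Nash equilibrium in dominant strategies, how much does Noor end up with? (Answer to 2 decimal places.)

45.08 dollars

Each unit j contributes comes back to j as 4.9 × (j's share), so j prefers to contribute only if that share exceeds 1/4.9 = 0.2041; otherwise keeping the unit dominates.
Uma and Bao clear that bar, contributing 30 each; the remaining 7 contribute 0. Total contributed: 60.
Noor keeps 30 and receives 4.9 × 60 × 2/39 = 15.08 from the restocking fund, for a payoff of 45.08.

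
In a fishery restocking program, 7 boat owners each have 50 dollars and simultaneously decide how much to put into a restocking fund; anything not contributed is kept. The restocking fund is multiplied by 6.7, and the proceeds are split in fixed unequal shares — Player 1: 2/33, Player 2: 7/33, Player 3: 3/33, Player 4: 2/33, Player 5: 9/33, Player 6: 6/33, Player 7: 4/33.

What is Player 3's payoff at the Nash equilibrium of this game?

Player j's private return per contributed unit is 6.7 × (j's share). Contributing is weakly dominant for j when that share is at least 1/6.7 = 0.1493, and contributing 0 is dominant otherwise.
Player 2, Player 5 and Player 6 clear that bar, contributing 50 each; the remaining 4 contribute 0. Total contributed: 150.
Player 3 keeps 50 and receives 6.7 × 150 × 3/33 = 91.36 from the restocking fund, for a payoff of 141.36.

141.36 dollars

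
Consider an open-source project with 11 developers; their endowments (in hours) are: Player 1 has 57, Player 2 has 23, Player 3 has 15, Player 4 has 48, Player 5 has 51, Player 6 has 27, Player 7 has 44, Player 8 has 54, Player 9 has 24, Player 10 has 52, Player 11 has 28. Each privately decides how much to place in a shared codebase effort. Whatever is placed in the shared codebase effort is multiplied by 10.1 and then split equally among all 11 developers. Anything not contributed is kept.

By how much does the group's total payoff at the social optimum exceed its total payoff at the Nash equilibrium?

3849.30 hours

The private return per contributed unit is 10.1/11 = 0.9182 < 1 for every player regardless of endowment, so the Nash equilibrium is zero contribution and the group total is Σ E_j = 57 + 23 + 15 + 48 + 51 + 27 + 44 + 54 + 24 + 52 + 28 = 423.
Each contributed unit returns 10.100 to the group, so the social optimum is full contribution by everyone: group total = 10.100 × 423 = 4272.30.
Efficiency loss = (10.100 − 1) × 423 = 3849.30.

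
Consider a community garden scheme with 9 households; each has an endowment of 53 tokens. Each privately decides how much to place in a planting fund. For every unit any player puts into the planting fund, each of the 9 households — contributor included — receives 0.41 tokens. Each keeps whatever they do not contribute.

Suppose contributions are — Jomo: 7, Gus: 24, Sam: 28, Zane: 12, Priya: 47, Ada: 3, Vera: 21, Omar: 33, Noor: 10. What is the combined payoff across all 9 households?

974.65 tokens

Total contributed: 7 + 24 + 28 + 12 + 47 + 3 + 21 + 33 + 10 = 185; total kept: 9 × 53 − 185 = 292.
The planting fund pays out 0.41 × 9 × 185 = 682.65 in aggregate.
Group total = 292 + 682.65 = 974.65.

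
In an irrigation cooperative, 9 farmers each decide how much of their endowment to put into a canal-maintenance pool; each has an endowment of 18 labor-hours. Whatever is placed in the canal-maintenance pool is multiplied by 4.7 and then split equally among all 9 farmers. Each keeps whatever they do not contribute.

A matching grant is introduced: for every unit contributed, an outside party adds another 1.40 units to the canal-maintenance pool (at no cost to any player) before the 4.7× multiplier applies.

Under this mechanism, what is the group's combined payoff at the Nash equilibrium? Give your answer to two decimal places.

Under the mechanism each unit contributed yields 4.7 × 2.40 / 9 = 1.2533 back to its contributor per unit of net cost, which exceeds 1, making full contribution the dominant choice for everyone.
At the Nash equilibrium everyone contributes 18. Group total payoff = 4.7 × 2.40 × 162 = 1827.36.

1827.36 labor-hours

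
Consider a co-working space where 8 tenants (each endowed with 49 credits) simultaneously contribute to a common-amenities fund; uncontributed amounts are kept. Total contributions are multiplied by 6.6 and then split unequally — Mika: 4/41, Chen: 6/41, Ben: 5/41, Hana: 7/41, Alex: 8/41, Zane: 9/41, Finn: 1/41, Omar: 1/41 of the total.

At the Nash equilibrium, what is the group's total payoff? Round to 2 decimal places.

1215.20 credits

For player j, contributing a unit is worthwhile iff 6.6 × (j's share) ≥ 1, i.e. iff j's share is at least 0.1515.
Hana, Alex and Zane are above the threshold, contributing 49 each; the remaining 5 contribute 0. Total contributed: 147.
The common-amenities fund pays out 6.6 × 147 = 970.20 in total (split across the unequal shares, but the aggregate is all that matters for the group sum).
The 5 free-riders keep 49 each, adding 245. Group total = 245 + 970.20 = 1215.20.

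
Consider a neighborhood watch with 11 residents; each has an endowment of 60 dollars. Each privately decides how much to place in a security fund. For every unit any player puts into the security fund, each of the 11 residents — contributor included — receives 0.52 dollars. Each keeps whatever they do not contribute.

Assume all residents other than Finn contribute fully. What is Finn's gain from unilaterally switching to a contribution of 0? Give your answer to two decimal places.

Switching from a contribution of 60 to 0 lets Finn keep an extra 60 dollars, but lowers the security fund by 60, which costs Finn their own share of that drop: 0.52 × 60 = 31.20.
Net gain = 60 − 31.20 = 28.80. The private return per contributed unit (0.52) is below 1, so free-riding is indeed the best response regardless of what the others do.

28.80 dollars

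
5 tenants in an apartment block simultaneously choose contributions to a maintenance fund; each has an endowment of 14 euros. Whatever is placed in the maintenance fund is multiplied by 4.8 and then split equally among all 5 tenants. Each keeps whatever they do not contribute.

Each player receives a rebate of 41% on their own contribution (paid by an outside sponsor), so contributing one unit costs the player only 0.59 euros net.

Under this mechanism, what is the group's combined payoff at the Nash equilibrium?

364.70 euros

Under the mechanism each unit contributed yields (4.8/5) / 0.59 = 1.6271 back to its contributor per unit of net cost, which exceeds 1, making full contribution the dominant choice for everyone.
So the Nash equilibrium is full contribution by all 5; the group earns 5 × (14 × 0.41 + 4.8 × 14) = 364.70.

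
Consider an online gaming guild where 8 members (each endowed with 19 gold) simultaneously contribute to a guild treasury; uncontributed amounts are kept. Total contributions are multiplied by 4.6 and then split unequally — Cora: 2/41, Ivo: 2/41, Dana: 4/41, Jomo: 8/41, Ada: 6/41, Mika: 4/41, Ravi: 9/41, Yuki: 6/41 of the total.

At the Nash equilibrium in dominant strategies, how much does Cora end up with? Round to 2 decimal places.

23.26 gold

Each unit j contributes comes back to j as 4.6 × (j's share), so j prefers to contribute only if that share exceeds 1/4.6 = 0.2174; otherwise keeping the unit dominates.
Ravi alone (share 9/41) is above the threshold, contributing 19; the remaining 7 contribute 0. Total contributed: 19.
Cora keeps 19 and receives 4.6 × 19 × 2/41 = 4.26 from the guild treasury, for a payoff of 23.26.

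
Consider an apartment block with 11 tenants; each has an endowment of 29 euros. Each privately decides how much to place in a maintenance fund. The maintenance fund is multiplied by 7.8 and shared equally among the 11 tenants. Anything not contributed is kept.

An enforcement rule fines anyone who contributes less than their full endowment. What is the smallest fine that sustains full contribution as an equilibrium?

8.44 euros

Given the others contribute fully, the best deviation is to contribute 0 (any partial contribution still incurs the fine and gives up units whose private return 0.7091 is below 1).
Deviating from 29 to 0 saves 29 euros but forfeits the deviator's share of the drop in the maintenance fund: 7.8/11 × 29 = 20.56.
So the deviation gain is 29 − 20.56 = 8.44, and the fine must be at least 8.44 euros to wipe it out.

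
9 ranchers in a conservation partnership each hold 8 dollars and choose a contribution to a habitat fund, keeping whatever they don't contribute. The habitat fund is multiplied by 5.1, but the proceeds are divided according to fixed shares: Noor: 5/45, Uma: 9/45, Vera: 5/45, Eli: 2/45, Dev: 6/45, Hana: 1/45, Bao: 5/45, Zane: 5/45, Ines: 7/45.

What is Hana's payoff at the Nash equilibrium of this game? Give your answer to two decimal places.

8.91 dollars

Player j's private return per contributed unit is 5.1 × (j's share). Contributing is weakly dominant for j when that share is at least 1/5.1 = 0.1961, and contributing 0 is dominant otherwise.
Only Uma (9/45) clears that bar, contributing 8; the remaining 8 contribute 0. Total contributed: 8.
Hana keeps 8 and receives 5.1 × 8 × 1/45 = 0.91 from the habitat fund, for a payoff of 8.91.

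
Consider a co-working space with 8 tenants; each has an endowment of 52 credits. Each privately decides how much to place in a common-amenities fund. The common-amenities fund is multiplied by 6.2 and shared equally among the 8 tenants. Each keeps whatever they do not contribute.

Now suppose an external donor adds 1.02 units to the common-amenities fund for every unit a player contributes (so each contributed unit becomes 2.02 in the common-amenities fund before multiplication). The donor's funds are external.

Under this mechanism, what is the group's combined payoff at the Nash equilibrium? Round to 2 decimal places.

5209.98 credits

With the mechanism, a contributed unit returns 6.2 × 2.02 / 8 = 1.5655 per unit of net cost to the contributor — now above 1 — so contributing fully is weakly dominant for every player.
So the Nash equilibrium is full contribution by all 8; the group earns 6.2 × 2.02 × 416 = 5209.98.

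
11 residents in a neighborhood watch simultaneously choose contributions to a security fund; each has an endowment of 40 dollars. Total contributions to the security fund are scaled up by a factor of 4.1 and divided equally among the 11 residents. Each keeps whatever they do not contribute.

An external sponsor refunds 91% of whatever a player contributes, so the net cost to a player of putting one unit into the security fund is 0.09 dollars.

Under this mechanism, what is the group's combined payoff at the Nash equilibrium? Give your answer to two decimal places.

2204.40 dollars

Under the mechanism each unit contributed yields (4.1/11) / 0.09 = 4.1414 back to its contributor per unit of net cost, which exceeds 1, making full contribution the dominant choice for everyone.
So the Nash equilibrium is full contribution by all 11; the group earns 11 × (40 × 0.91 + 4.1 × 40) = 2204.40.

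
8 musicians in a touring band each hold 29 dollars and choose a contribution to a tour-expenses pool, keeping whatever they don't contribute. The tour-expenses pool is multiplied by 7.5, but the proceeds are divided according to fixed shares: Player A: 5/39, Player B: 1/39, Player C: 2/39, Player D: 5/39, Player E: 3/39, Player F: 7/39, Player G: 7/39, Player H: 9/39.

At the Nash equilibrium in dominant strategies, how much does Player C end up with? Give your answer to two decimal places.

62.46 dollars

Player j's private return per contributed unit is 7.5 × (j's share). Contributing is weakly dominant for j when that share is at least 1/7.5 = 0.1333, and contributing 0 is dominant otherwise.
The shares above 0.1333 belong to Player F, Player G and Player H, contributing 29 each; the remaining 5 contribute 0. Total contributed: 87.
Player C keeps 29 and receives 7.5 × 87 × 2/39 = 33.46 from the tour-expenses pool, for a payoff of 62.46.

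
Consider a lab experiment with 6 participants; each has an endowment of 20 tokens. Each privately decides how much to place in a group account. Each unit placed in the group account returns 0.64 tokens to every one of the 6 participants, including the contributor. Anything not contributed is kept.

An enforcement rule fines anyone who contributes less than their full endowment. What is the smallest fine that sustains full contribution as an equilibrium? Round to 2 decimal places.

7.20 tokens

Given the others contribute fully, the best deviation is to contribute 0 (any partial contribution still incurs the fine and gives up units whose private return 0.64 is below 1).
Deviating from 20 to 0 saves 20 tokens but forfeits the deviator's share of the drop in the group account: 0.64 × 20 = 12.80.
So the deviation gain is 20 − 12.80 = 7.20, and the fine must be at least 7.20 tokens to wipe it out.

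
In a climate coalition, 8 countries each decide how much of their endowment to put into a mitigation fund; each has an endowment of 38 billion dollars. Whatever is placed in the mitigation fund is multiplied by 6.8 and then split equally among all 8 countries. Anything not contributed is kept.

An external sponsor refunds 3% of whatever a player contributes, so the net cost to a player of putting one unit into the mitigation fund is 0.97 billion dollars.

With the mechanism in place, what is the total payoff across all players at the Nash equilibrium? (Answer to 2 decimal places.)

304.00 billion dollars

The effective private return is (6.8/8) / 0.97 = 0.8763, which is still under 1, so the mechanism doesn't change anyone's dominant strategy: zero contribution.
At the Nash equilibrium no one contributes; group total payoff = 8 × 38 = 304.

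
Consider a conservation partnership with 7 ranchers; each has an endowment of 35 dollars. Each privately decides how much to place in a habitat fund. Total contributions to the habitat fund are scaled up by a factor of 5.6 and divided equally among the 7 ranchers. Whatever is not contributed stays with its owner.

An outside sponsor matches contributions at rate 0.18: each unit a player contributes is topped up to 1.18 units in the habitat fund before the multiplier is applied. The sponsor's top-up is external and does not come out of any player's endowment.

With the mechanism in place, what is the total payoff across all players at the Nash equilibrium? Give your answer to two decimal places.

With the mechanism, a contributed unit returns 5.6 × 1.18 / 7 = 0.9440 per unit of net cost — still below 1 — so contributing 0 remains dominant for every player.
At the Nash equilibrium no one contributes; group total payoff = 7 × 35 = 245.

245.00 dollars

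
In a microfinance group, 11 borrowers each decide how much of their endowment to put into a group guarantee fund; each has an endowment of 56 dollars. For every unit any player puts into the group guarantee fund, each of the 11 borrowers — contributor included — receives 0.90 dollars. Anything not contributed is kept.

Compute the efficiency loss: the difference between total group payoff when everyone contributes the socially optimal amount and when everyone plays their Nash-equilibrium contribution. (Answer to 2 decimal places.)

5482.40 dollars

The private return per contributed unit is 0.90 < 1, so contributing 0 is dominant for every player. At the Nash equilibrium everyone keeps their 56, and the group total is 11 × 56 = 616.
Each contributed unit returns 9.900 to the group as a whole (0.90 to each of 11 players), which exceeds 1, so the social optimum is full contribution: group total = 9.900 × 616 = 6098.40.
Efficiency loss = 6098.40 − 616 = 5482.40.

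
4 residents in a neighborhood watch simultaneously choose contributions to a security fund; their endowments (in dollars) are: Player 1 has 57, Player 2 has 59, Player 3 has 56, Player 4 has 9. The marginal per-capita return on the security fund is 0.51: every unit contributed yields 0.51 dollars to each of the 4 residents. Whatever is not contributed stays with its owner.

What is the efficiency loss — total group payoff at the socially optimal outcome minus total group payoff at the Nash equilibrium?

The private return per contributed unit is 0.51 < 1 for everyone, so the Nash equilibrium is zero contribution and the group total is Σ E_j = 57 + 59 + 56 + 9 = 181.
Each contributed unit returns 2.040 to the group, so the social optimum is full contribution by everyone: group total = 2.040 × 181 = 369.24.
Efficiency loss = (2.040 − 1) × 181 = 188.24.

188.24 dollars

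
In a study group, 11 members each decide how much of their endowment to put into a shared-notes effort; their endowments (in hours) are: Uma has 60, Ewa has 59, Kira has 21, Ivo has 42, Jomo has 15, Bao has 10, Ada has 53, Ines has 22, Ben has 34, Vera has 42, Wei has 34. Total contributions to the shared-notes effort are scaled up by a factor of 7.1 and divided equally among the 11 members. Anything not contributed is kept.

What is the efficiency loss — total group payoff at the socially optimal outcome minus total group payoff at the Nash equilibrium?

The private return per contributed unit is 7.1/11 = 0.6455 < 1 for every player regardless of endowment, so the Nash equilibrium is zero contribution and the group total is Σ E_j = 60 + 59 + 21 + 42 + 15 + 10 + 53 + 22 + 34 + 42 + 34 = 392.
Each contributed unit returns 7.100 to the group, so the social optimum is full contribution by everyone: group total = 7.100 × 392 = 2783.20.
Efficiency loss = (7.100 − 1) × 392 = 2391.20.

2391.20 hours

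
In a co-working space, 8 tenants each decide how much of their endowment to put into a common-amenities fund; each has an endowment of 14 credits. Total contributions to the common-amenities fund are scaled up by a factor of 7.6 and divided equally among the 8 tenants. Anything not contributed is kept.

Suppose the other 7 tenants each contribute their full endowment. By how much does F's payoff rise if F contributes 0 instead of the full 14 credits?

0.70 credits

Switching from a contribution of 14 to 0 lets F keep an extra 14 credits, but lowers the common-amenities fund by 14, which costs F their own share of that drop: 7.6/8 × 14 = 13.30.
Net gain = 14 − 13.30 = 0.70. The private return per contributed unit (0.9500) is below 1, so free-riding is indeed the best response regardless of what the others do.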